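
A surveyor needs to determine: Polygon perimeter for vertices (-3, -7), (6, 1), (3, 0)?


Sides: (-3, -7)->(6, 1): sqrt(145) = 12.041595, (6, 1)->(3, 0): sqrt(10) = 3.162278, (3, 0)->(-3, -7): sqrt(85) = 9.219544
Sum = 24.423417
Perimeter = 24.4234

24.4234


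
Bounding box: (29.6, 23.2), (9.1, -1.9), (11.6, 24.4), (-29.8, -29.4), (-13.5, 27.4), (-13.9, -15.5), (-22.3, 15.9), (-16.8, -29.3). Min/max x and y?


x range: [-29.8, 29.6]
y range: [-29.4, 27.4]
Bounding box: (-29.8,-29.4) to (29.6,27.4)

(-29.8,-29.4) to (29.6,27.4)


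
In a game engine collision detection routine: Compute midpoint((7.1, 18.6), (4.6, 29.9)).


M = ((7.1+4.6)/2, (18.6+29.9)/2)
= (5.85, 24.25)

(5.85, 24.25)


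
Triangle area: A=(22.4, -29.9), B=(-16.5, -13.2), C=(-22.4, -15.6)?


Area = |x_A(y_B-y_C) + x_B(y_C-y_A) + x_C(y_A-y_B)|/2
= |53.76 + (-235.95) + 374.08|/2
= 191.89/2 = 95.945

95.945


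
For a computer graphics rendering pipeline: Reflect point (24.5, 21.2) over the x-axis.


Reflection over x-axis: (x,y) -> (x,-y)
(24.5, 21.2) -> (24.5, -21.2)

(24.5, -21.2)


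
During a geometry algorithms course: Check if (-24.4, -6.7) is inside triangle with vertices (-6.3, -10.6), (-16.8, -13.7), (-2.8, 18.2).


Cross products: AB x AP = -97.06, BC x BP = 340.44, CA x CP = -534.93
All same sign? no

No, outside


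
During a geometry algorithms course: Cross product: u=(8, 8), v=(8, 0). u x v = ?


u x v = u_x*v_y - u_y*v_x = 8*0 - 8*8
= 0 - 64 = -64

-64


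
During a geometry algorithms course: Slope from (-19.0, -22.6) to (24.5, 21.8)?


slope = (y2-y1)/(x2-x1) = (21.8-(-22.6))/(24.5-(-19)) = 44.4/43.5 = 1.0207

1.0207


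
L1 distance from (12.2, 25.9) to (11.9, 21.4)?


|12.2-11.9| + |25.9-21.4| = 0.3 + 4.5 = 4.8

4.8


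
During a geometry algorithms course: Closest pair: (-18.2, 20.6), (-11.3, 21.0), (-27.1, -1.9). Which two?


d(P0,P1) = 6.9116, d(P0,P2) = 24.1963, d(P1,P2) = 27.8218
Closest: P0 and P1

Closest pair: (-18.2, 20.6) and (-11.3, 21.0), distance = 6.9116


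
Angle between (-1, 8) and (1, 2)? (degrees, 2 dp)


u.v = 15, |u| = sqrt(65) = 8.0623, |v| = sqrt(5) = 2.2361
cos(theta) = u.v/(|u||v|) = 15/sqrt(325) = 0.83205
theta = acos(0.83205) = 33.69 degrees

33.69 degrees


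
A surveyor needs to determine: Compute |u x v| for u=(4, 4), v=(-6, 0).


|u x v| = |4*0 - 4*(-6)|
= |0 - (-24)| = 24

24


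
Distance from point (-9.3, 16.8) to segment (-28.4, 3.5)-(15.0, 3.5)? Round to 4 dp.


Project P onto AB: t = 0.4401 (clamped to [0,1])
Closest point on segment: (-9.3, 3.5)
Distance: 13.3

13.3


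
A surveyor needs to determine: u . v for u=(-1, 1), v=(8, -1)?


u . v = u_x*v_x + u_y*v_y = (-1)*8 + 1*(-1)
= (-8) + (-1) = -9

-9


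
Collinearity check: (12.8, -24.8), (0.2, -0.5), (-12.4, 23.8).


Cross product: (0.2-12.8)*(23.8-(-24.8)) - ((-0.5)-(-24.8))*((-12.4)-12.8)
= 0

Yes, collinear


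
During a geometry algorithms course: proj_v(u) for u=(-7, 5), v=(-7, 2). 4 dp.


u.v = 59, |v| = sqrt(53) = 7.2801
Scalar projection = u.v / |v| = 59 / sqrt(53) = 8.1043

8.1043


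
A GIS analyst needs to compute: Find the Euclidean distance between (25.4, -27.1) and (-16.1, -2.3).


dx=-41.5, dy=24.8
d^2 = (-41.5)^2 + 24.8^2 = 2337.29
d = sqrt(2337.29) = 48.3455

48.3455


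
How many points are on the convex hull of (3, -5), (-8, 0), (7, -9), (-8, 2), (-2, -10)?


Convex hull vertices (CCW): (-8, 0), (-2, -10), (7, -9), (3, -5), (-8, 2)
Count = 5

5


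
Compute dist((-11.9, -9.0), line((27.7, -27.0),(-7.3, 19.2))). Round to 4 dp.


|cross product| = 1199.52
|line direction| = sqrt(3359.44) = 57.9607
Distance = 1199.52/sqrt(3359.44) = 20.6954

20.6954


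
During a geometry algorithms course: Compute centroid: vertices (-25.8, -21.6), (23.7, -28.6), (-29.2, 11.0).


Centroid = ((x_A+x_B+x_C)/3, (y_A+y_B+y_C)/3)
= (((-25.8)+23.7+(-29.2))/3, ((-21.6)+(-28.6)+11)/3)
= (-10.4333, -13.0667)

(-10.4333, -13.0667)


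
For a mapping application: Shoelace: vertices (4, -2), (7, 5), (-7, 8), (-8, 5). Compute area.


Shoelace sum: (4*5 - 7*(-2)) + (7*8 - (-7)*5) + ((-7)*5 - (-8)*8) + ((-8)*(-2) - 4*5)
= 150
Area = |150|/2 = 75

75


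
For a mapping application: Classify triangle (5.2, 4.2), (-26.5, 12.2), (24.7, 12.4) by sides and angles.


Side lengths squared: AB^2=1068.89, BC^2=2621.48, CA^2=447.49
Sorted: [447.49, 1068.89, 2621.48]
By sides: Scalene, By angles: Obtuse

Scalene, Obtuse


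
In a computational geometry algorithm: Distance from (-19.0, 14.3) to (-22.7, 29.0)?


dx=-3.7, dy=14.7
d^2 = (-3.7)^2 + 14.7^2 = 229.78
d = sqrt(229.78) = 15.1585

15.1585


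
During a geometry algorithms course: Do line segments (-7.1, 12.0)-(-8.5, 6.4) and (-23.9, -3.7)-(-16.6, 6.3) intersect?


Cross products: d1=-53.39, d2=-80.27, d3=-72.1, d4=-45.22
d1*d2 < 0 and d3*d4 < 0? no

No, they don't intersect


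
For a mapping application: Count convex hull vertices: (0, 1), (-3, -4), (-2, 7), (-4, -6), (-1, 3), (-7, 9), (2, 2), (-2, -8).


Convex hull vertices (CCW): (-7, 9), (-4, -6), (-2, -8), (2, 2), (-2, 7)
Count = 5

5


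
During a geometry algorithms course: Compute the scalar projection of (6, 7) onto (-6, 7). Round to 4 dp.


u.v = 13, |v| = sqrt(85) = 9.2195
Scalar projection = u.v / |v| = 13 / sqrt(85) = 1.41

1.41


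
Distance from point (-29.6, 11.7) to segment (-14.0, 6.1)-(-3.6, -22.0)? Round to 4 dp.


Project P onto AB: t = 0 (clamped to [0,1])
Closest point on segment: (-14, 6.1)
Distance: 16.5747

16.5747


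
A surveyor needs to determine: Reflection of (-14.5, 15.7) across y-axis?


Reflection over y-axis: (x,y) -> (-x,y)
(-14.5, 15.7) -> (14.5, 15.7)

(14.5, 15.7)


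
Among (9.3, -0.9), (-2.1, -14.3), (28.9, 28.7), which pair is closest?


d(P0,P1) = 17.5932, d(P0,P2) = 35.501, d(P1,P2) = 53.0094
Closest: P0 and P1

Closest pair: (9.3, -0.9) and (-2.1, -14.3), distance = 17.5932


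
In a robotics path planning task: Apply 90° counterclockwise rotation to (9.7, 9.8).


90° CCW: (x,y) -> (-y, x)
(9.7,9.8) -> (-9.8, 9.7)

(-9.8, 9.7)


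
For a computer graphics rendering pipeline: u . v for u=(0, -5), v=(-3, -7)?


u . v = u_x*v_x + u_y*v_y = 0*(-3) + (-5)*(-7)
= 0 + 35 = 35

35


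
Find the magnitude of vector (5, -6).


|u| = sqrt(5^2 + (-6)^2) = sqrt(61) = 7.8102

7.8102


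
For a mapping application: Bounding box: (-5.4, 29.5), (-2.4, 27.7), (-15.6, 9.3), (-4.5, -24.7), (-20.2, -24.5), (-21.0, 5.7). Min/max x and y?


x range: [-21, -2.4]
y range: [-24.7, 29.5]
Bounding box: (-21,-24.7) to (-2.4,29.5)

(-21,-24.7) to (-2.4,29.5)


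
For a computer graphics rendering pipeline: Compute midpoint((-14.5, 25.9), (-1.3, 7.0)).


M = (((-14.5)+(-1.3))/2, (25.9+7)/2)
= (-7.9, 16.45)

(-7.9, 16.45)


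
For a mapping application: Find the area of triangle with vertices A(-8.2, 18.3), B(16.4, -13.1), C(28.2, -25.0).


Area = |x_A(y_B-y_C) + x_B(y_C-y_A) + x_C(y_A-y_B)|/2
= |(-97.58) + (-710.12) + 885.48|/2
= 77.78/2 = 38.89

38.89


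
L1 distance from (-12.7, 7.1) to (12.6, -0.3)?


|(-12.7)-12.6| + |7.1-(-0.3)| = 25.3 + 7.4 = 32.7

32.7


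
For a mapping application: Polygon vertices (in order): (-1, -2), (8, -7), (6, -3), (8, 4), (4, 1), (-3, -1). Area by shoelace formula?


Shoelace sum: ((-1)*(-7) - 8*(-2)) + (8*(-3) - 6*(-7)) + (6*4 - 8*(-3)) + (8*1 - 4*4) + (4*(-1) - (-3)*1) + ((-3)*(-2) - (-1)*(-1))
= 85
Area = |85|/2 = 42.5

42.5


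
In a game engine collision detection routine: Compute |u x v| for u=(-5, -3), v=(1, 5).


|u x v| = |(-5)*5 - (-3)*1|
= |(-25) - (-3)| = 22

22


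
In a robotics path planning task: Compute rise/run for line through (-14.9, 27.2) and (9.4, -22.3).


slope = (y2-y1)/(x2-x1) = ((-22.3)-27.2)/(9.4-(-14.9)) = (-49.5)/24.3 = -2.037

-2.037


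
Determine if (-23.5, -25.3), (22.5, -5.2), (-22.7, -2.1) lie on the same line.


Cross product: (22.5-(-23.5))*((-2.1)-(-25.3)) - ((-5.2)-(-25.3))*((-22.7)-(-23.5))
= 1051.12

No, not collinear


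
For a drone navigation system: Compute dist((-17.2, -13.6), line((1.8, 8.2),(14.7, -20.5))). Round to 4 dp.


|cross product| = 826.52
|line direction| = sqrt(990.1) = 31.4659
Distance = 826.52/sqrt(990.1) = 26.2672

26.2672


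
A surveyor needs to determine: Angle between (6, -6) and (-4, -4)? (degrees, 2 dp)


u.v = 0, |u| = sqrt(72) = 8.4853, |v| = sqrt(32) = 5.6569
cos(theta) = u.v/(|u||v|) = 0/sqrt(2304) = 0
theta = acos(0) = 90 degrees

90 degrees


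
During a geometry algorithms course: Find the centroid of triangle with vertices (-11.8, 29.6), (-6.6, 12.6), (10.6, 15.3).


Centroid = ((x_A+x_B+x_C)/3, (y_A+y_B+y_C)/3)
= (((-11.8)+(-6.6)+10.6)/3, (29.6+12.6+15.3)/3)
= (-2.6, 19.1667)

(-2.6, 19.1667)


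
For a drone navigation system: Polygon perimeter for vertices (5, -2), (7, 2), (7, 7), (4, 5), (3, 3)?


Sides: (5, -2)->(7, 2): sqrt(20) = 4.472136, (7, 2)->(7, 7): sqrt(25) = 5, (7, 7)->(4, 5): sqrt(13) = 3.605551, (4, 5)->(3, 3): sqrt(5) = 2.236068, (3, 3)->(5, -2): sqrt(29) = 5.385165
Sum = 20.69892
Perimeter = 20.6989

20.6989


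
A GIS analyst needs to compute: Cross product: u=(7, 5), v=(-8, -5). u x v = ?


u x v = u_x*v_y - u_y*v_x = 7*(-5) - 5*(-8)
= (-35) - (-40) = 5

5


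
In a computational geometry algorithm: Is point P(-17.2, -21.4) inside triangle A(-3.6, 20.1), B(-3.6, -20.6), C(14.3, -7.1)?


Cross products: AB x AP = -553.52, BC x BP = 169.28, CA x CP = 1112.77
All same sign? no

No, outside


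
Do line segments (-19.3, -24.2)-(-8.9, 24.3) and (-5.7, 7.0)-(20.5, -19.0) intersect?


Cross products: d1=-1171.04, d2=370.06, d3=-335.12, d4=-1876.22
d1*d2 < 0 and d3*d4 < 0? no

No, they don't intersect


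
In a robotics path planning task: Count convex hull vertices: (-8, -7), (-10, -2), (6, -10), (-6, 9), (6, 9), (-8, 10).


Convex hull vertices (CCW): (-10, -2), (-8, -7), (6, -10), (6, 9), (-8, 10)
Count = 5

5


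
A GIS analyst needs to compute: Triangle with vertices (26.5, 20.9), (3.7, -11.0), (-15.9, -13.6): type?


Side lengths squared: AB^2=1537.45, BC^2=390.92, CA^2=2988.01
Sorted: [390.92, 1537.45, 2988.01]
By sides: Scalene, By angles: Obtuse

Scalene, Obtuse


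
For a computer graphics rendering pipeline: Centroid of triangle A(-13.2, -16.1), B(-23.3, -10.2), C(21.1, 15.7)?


Centroid = ((x_A+x_B+x_C)/3, (y_A+y_B+y_C)/3)
= (((-13.2)+(-23.3)+21.1)/3, ((-16.1)+(-10.2)+15.7)/3)
= (-5.1333, -3.5333)

(-5.1333, -3.5333)


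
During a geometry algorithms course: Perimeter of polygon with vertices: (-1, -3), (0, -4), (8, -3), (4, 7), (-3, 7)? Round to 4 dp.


Sides: (-1, -3)->(0, -4): sqrt(2) = 1.414214, (0, -4)->(8, -3): sqrt(65) = 8.062258, (8, -3)->(4, 7): sqrt(116) = 10.77033, (4, 7)->(-3, 7): sqrt(49) = 7, (-3, 7)->(-1, -3): sqrt(104) = 10.198039
Sum = 37.444841
Perimeter = 37.4448

37.4448


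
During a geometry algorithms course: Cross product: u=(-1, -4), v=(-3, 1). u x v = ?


u x v = u_x*v_y - u_y*v_x = (-1)*1 - (-4)*(-3)
= (-1) - 12 = -13

-13


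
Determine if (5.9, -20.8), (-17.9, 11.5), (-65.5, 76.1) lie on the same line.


Cross product: ((-17.9)-5.9)*(76.1-(-20.8)) - (11.5-(-20.8))*((-65.5)-5.9)
= 0

Yes, collinear


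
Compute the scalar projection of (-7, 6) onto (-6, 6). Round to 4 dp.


u.v = 78, |v| = sqrt(72) = 8.4853
Scalar projection = u.v / |v| = 78 / sqrt(72) = 9.1924

9.1924


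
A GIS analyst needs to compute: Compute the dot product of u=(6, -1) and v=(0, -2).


u . v = u_x*v_x + u_y*v_y = 6*0 + (-1)*(-2)
= 0 + 2 = 2

2


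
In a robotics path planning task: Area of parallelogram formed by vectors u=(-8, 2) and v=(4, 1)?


|u x v| = |(-8)*1 - 2*4|
= |(-8) - 8| = 16

16


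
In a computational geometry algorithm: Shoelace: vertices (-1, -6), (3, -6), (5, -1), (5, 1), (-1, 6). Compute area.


Shoelace sum: ((-1)*(-6) - 3*(-6)) + (3*(-1) - 5*(-6)) + (5*1 - 5*(-1)) + (5*6 - (-1)*1) + ((-1)*(-6) - (-1)*6)
= 104
Area = |104|/2 = 52

52


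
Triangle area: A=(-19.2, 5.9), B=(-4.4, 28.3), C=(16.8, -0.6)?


Area = |x_A(y_B-y_C) + x_B(y_C-y_A) + x_C(y_A-y_B)|/2
= |(-554.88) + 28.6 + (-376.32)|/2
= 902.6/2 = 451.3

451.3


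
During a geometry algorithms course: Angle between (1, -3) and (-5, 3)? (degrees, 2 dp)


u.v = -14, |u| = sqrt(10) = 3.1623, |v| = sqrt(34) = 5.831
cos(theta) = u.v/(|u||v|) = -14/sqrt(340) = -0.759257
theta = acos(-0.759257) = 139.4 degrees

139.4 degrees


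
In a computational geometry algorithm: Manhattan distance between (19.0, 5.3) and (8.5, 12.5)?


|19-8.5| + |5.3-12.5| = 10.5 + 7.2 = 17.7

17.7


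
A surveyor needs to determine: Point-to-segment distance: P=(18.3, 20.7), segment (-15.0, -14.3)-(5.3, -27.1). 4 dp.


Project P onto AB: t = 0.3959 (clamped to [0,1])
Closest point on segment: (-6.964, -19.3671)
Distance: 47.367

47.367


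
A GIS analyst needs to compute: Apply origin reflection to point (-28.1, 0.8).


Reflection over origin: (x,y) -> (-x,-y)
(-28.1, 0.8) -> (28.1, -0.8)

(28.1, -0.8)


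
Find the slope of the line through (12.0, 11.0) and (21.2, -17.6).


slope = (y2-y1)/(x2-x1) = ((-17.6)-11)/(21.2-12) = (-28.6)/9.2 = -3.1087

-3.1087


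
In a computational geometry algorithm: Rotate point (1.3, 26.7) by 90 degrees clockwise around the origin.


90° CW: (x,y) -> (y, -x)
(1.3,26.7) -> (26.7, -1.3)

(26.7, -1.3)


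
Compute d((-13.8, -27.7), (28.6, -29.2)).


dx=42.4, dy=-1.5
d^2 = 42.4^2 + (-1.5)^2 = 1800.01
d = sqrt(1800.01) = 42.4265

42.4265


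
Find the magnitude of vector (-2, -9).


|u| = sqrt((-2)^2 + (-9)^2) = sqrt(85) = 9.2195

9.2195


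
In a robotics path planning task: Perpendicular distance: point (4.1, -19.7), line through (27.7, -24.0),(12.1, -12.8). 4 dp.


|cross product| = 197.24
|line direction| = sqrt(368.8) = 19.2042
Distance = 197.24/sqrt(368.8) = 10.2707

10.2707


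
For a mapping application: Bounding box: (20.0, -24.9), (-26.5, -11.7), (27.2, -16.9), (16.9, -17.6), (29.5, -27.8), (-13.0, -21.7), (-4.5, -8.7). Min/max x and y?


x range: [-26.5, 29.5]
y range: [-27.8, -8.7]
Bounding box: (-26.5,-27.8) to (29.5,-8.7)

(-26.5,-27.8) to (29.5,-8.7)


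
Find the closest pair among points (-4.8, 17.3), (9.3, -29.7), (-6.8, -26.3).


d(P0,P1) = 49.0694, d(P0,P2) = 43.6458, d(P1,P2) = 16.4551
Closest: P1 and P2

Closest pair: (9.3, -29.7) and (-6.8, -26.3), distance = 16.4551


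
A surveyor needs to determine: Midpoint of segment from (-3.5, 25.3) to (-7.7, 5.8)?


M = (((-3.5)+(-7.7))/2, (25.3+5.8)/2)
= (-5.6, 15.55)

(-5.6, 15.55)


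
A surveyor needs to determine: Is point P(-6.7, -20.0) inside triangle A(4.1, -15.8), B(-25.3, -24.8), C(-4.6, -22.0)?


Cross products: AB x AP = 26.28, BC x BP = 47.28, CA x CP = 30.42
All same sign? yes

Yes, inside


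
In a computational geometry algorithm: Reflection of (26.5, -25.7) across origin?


Reflection over origin: (x,y) -> (-x,-y)
(26.5, -25.7) -> (-26.5, 25.7)

(-26.5, 25.7)


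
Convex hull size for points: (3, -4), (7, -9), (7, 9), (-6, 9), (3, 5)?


Convex hull vertices (CCW): (-6, 9), (3, -4), (7, -9), (7, 9)
Count = 4

4


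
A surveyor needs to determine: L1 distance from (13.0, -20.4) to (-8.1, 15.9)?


|13-(-8.1)| + |(-20.4)-15.9| = 21.1 + 36.3 = 57.4

57.4


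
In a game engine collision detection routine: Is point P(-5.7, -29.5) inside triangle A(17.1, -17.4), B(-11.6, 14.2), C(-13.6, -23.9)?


Cross products: AB x AP = 1067.75, BC x BP = 312.19, CA x CP = -223.27
All same sign? no

No, outside


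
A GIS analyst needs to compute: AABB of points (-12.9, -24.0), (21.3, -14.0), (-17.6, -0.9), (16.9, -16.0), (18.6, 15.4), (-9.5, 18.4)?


x range: [-17.6, 21.3]
y range: [-24, 18.4]
Bounding box: (-17.6,-24) to (21.3,18.4)

(-17.6,-24) to (21.3,18.4)


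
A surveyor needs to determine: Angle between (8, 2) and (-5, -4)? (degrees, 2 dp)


u.v = -48, |u| = sqrt(68) = 8.2462, |v| = sqrt(41) = 6.4031
cos(theta) = u.v/(|u||v|) = -48/sqrt(2788) = -0.909065
theta = acos(-0.909065) = 155.38 degrees

155.38 degrees


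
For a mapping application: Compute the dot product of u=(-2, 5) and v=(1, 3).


u . v = u_x*v_x + u_y*v_y = (-2)*1 + 5*3
= (-2) + 15 = 13

13


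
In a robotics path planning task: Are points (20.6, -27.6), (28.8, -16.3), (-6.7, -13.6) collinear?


Cross product: (28.8-20.6)*((-13.6)-(-27.6)) - ((-16.3)-(-27.6))*((-6.7)-20.6)
= 423.29

No, not collinear


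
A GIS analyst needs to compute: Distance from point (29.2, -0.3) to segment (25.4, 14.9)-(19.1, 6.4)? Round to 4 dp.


Project P onto AB: t = 0.9403 (clamped to [0,1])
Closest point on segment: (19.476, 6.9072)
Distance: 12.1038

12.1038


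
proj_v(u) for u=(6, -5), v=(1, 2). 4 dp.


u.v = -4, |v| = sqrt(5) = 2.2361
Scalar projection = u.v / |v| = -4 / sqrt(5) = -1.7889

-1.7889


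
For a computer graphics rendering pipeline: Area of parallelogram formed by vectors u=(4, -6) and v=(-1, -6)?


|u x v| = |4*(-6) - (-6)*(-1)|
= |(-24) - 6| = 30

30


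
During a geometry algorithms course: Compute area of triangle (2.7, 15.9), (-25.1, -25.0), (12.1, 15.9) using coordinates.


Area = |x_A(y_B-y_C) + x_B(y_C-y_A) + x_C(y_A-y_B)|/2
= |(-110.43) + 0 + 494.89|/2
= 384.46/2 = 192.23

192.23


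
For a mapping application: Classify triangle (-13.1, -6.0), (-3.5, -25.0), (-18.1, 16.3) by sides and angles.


Side lengths squared: AB^2=453.16, BC^2=1918.85, CA^2=522.29
Sorted: [453.16, 522.29, 1918.85]
By sides: Scalene, By angles: Obtuse

Scalene, Obtuse


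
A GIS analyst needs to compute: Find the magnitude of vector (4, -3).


|u| = sqrt(4^2 + (-3)^2) = sqrt(25) = 5

5


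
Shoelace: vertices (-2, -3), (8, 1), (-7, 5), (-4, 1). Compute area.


Shoelace sum: ((-2)*1 - 8*(-3)) + (8*5 - (-7)*1) + ((-7)*1 - (-4)*5) + ((-4)*(-3) - (-2)*1)
= 96
Area = |96|/2 = 48

48


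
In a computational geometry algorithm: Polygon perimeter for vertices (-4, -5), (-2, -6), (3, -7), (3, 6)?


Sides: (-4, -5)->(-2, -6): sqrt(5) = 2.236068, (-2, -6)->(3, -7): sqrt(26) = 5.09902, (3, -7)->(3, 6): sqrt(169) = 13, (3, 6)->(-4, -5): sqrt(170) = 13.038405
Sum = 33.373493
Perimeter = 33.3735

33.3735


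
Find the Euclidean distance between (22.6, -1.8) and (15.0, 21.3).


dx=-7.6, dy=23.1
d^2 = (-7.6)^2 + 23.1^2 = 591.37
d = sqrt(591.37) = 24.3181

24.3181


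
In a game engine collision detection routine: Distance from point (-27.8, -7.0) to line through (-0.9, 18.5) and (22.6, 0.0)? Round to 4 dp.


|cross product| = 1096.9
|line direction| = sqrt(894.5) = 29.9082
Distance = 1096.9/sqrt(894.5) = 36.6756

36.6756


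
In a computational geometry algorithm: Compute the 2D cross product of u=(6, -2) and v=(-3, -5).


u x v = u_x*v_y - u_y*v_x = 6*(-5) - (-2)*(-3)
= (-30) - 6 = -36

-36


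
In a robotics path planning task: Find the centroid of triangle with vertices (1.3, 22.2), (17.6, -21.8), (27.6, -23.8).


Centroid = ((x_A+x_B+x_C)/3, (y_A+y_B+y_C)/3)
= ((1.3+17.6+27.6)/3, (22.2+(-21.8)+(-23.8))/3)
= (15.5, -7.8)

(15.5, -7.8)


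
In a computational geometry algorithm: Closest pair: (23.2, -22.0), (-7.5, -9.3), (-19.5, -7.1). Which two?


d(P0,P1) = 33.2232, d(P0,P2) = 45.225, d(P1,P2) = 12.2
Closest: P1 and P2

Closest pair: (-7.5, -9.3) and (-19.5, -7.1), distance = 12.2


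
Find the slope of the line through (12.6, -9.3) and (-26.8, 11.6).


slope = (y2-y1)/(x2-x1) = (11.6-(-9.3))/((-26.8)-12.6) = 20.9/(-39.4) = -0.5305

-0.5305


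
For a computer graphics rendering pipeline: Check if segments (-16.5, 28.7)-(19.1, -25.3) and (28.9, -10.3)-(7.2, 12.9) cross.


Cross products: d1=206.98, d2=552.86, d3=1063.2, d4=717.32
d1*d2 < 0 and d3*d4 < 0? no

No, they don't intersect


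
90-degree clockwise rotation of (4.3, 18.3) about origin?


90° CW: (x,y) -> (y, -x)
(4.3,18.3) -> (18.3, -4.3)

(18.3, -4.3)


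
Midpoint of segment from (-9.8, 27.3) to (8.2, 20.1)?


M = (((-9.8)+8.2)/2, (27.3+20.1)/2)
= (-0.8, 23.7)

(-0.8, 23.7)


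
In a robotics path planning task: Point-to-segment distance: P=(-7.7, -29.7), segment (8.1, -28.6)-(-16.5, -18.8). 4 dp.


Project P onto AB: t = 0.5389 (clamped to [0,1])
Closest point on segment: (-5.1578, -23.3185)
Distance: 6.8693

6.8693


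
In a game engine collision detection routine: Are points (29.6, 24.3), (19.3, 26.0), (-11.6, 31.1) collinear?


Cross product: (19.3-29.6)*(31.1-24.3) - (26-24.3)*((-11.6)-29.6)
= 0

Yes, collinear


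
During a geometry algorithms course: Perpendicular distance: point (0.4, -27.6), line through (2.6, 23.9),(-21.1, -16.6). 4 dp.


|cross product| = 1131.45
|line direction| = sqrt(2201.94) = 46.9248
Distance = 1131.45/sqrt(2201.94) = 24.112

24.112


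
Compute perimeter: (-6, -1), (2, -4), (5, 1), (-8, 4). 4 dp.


Sides: (-6, -1)->(2, -4): sqrt(73) = 8.544004, (2, -4)->(5, 1): sqrt(34) = 5.830952, (5, 1)->(-8, 4): sqrt(178) = 13.341664, (-8, 4)->(-6, -1): sqrt(29) = 5.385165
Sum = 33.101785
Perimeter = 33.1018

33.1018


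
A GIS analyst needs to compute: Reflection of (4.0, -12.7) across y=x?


Reflection over y=x: (x,y) -> (y,x)
(4, -12.7) -> (-12.7, 4)

(-12.7, 4)


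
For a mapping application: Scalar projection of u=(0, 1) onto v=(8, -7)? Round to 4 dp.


u.v = -7, |v| = sqrt(113) = 10.6301
Scalar projection = u.v / |v| = -7 / sqrt(113) = -0.6585

-0.6585


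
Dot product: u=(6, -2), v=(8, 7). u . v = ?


u . v = u_x*v_x + u_y*v_y = 6*8 + (-2)*7
= 48 + (-14) = 34

34


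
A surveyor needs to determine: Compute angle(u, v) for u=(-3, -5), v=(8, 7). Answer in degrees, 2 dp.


u.v = -59, |u| = sqrt(34) = 5.831, |v| = sqrt(113) = 10.6301
cos(theta) = u.v/(|u||v|) = -59/sqrt(3842) = -0.951861
theta = acos(-0.951861) = 162.15 degrees

162.15 degrees


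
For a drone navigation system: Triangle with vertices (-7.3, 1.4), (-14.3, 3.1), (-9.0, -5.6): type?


Side lengths squared: AB^2=51.89, BC^2=103.78, CA^2=51.89
Sorted: [51.89, 51.89, 103.78]
By sides: Isosceles, By angles: Right

Isosceles, Right


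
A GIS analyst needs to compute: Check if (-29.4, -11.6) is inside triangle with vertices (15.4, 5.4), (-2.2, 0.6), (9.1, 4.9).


Cross products: AB x AP = 84.16, BC x BP = -20.9, CA x CP = -84.7
All same sign? no

No, outside


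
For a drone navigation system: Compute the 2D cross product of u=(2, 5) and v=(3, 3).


u x v = u_x*v_y - u_y*v_x = 2*3 - 5*3
= 6 - 15 = -9

-9


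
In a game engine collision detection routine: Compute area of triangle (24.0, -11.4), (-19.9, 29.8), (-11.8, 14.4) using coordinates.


Area = |x_A(y_B-y_C) + x_B(y_C-y_A) + x_C(y_A-y_B)|/2
= |369.6 + (-513.42) + 486.16|/2
= 342.34/2 = 171.17

171.17


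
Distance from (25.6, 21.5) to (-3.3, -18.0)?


dx=-28.9, dy=-39.5
d^2 = (-28.9)^2 + (-39.5)^2 = 2395.46
d = sqrt(2395.46) = 48.9434

48.9434


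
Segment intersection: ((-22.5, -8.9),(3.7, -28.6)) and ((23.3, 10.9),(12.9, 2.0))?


Cross products: d1=-201.7, d2=236.36, d3=1421.02, d4=982.96
d1*d2 < 0 and d3*d4 < 0? no

No, they don't intersect


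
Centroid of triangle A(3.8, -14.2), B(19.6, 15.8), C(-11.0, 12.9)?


Centroid = ((x_A+x_B+x_C)/3, (y_A+y_B+y_C)/3)
= ((3.8+19.6+(-11))/3, ((-14.2)+15.8+12.9)/3)
= (4.1333, 4.8333)

(4.1333, 4.8333)


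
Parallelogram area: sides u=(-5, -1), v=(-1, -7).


|u x v| = |(-5)*(-7) - (-1)*(-1)|
= |35 - 1| = 34

34


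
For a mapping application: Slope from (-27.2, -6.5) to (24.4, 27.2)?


slope = (y2-y1)/(x2-x1) = (27.2-(-6.5))/(24.4-(-27.2)) = 33.7/51.6 = 0.6531

0.6531


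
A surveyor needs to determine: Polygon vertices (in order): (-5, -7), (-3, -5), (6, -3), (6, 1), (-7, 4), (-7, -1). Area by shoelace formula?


Shoelace sum: ((-5)*(-5) - (-3)*(-7)) + ((-3)*(-3) - 6*(-5)) + (6*1 - 6*(-3)) + (6*4 - (-7)*1) + ((-7)*(-1) - (-7)*4) + ((-7)*(-7) - (-5)*(-1))
= 177
Area = |177|/2 = 88.5

88.5


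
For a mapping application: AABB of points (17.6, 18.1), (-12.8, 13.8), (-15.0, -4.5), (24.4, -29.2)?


x range: [-15, 24.4]
y range: [-29.2, 18.1]
Bounding box: (-15,-29.2) to (24.4,18.1)

(-15,-29.2) to (24.4,18.1)


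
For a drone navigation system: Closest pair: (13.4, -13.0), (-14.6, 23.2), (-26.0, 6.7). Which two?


d(P0,P1) = 45.7651, d(P0,P2) = 44.0505, d(P1,P2) = 20.0552
Closest: P1 and P2

Closest pair: (-14.6, 23.2) and (-26.0, 6.7), distance = 20.0552


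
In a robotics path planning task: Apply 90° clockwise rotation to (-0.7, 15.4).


90° CW: (x,y) -> (y, -x)
(-0.7,15.4) -> (15.4, 0.7)

(15.4, 0.7)


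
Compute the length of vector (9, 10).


|u| = sqrt(9^2 + 10^2) = sqrt(181) = 13.4536

13.4536


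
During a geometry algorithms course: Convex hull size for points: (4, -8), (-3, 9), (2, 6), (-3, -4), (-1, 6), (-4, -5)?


Convex hull vertices (CCW): (-4, -5), (4, -8), (2, 6), (-3, 9)
Count = 4

4


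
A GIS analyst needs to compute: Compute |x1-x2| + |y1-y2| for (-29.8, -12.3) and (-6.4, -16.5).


|(-29.8)-(-6.4)| + |(-12.3)-(-16.5)| = 23.4 + 4.2 = 27.6

27.6


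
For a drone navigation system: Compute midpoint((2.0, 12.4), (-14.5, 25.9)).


M = ((2+(-14.5))/2, (12.4+25.9)/2)
= (-6.25, 19.15)

(-6.25, 19.15)


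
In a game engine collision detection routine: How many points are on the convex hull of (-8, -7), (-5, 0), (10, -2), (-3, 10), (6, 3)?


Convex hull vertices (CCW): (-8, -7), (10, -2), (6, 3), (-3, 10)
Count = 4

4


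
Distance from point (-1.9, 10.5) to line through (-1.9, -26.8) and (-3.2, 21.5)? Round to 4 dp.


|cross product| = 48.49
|line direction| = sqrt(2334.58) = 48.3175
Distance = 48.49/sqrt(2334.58) = 1.0036

1.0036


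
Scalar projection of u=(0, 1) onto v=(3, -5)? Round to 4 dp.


u.v = -5, |v| = sqrt(34) = 5.831
Scalar projection = u.v / |v| = -5 / sqrt(34) = -0.8575

-0.8575


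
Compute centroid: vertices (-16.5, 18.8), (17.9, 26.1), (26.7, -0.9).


Centroid = ((x_A+x_B+x_C)/3, (y_A+y_B+y_C)/3)
= (((-16.5)+17.9+26.7)/3, (18.8+26.1+(-0.9))/3)
= (9.3667, 14.6667)

(9.3667, 14.6667)


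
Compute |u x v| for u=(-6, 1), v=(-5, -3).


|u x v| = |(-6)*(-3) - 1*(-5)|
= |18 - (-5)| = 23

23


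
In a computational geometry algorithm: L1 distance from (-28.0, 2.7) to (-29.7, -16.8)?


|(-28)-(-29.7)| + |2.7-(-16.8)| = 1.7 + 19.5 = 21.2

21.2


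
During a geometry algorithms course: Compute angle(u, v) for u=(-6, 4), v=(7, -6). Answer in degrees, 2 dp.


u.v = -66, |u| = sqrt(52) = 7.2111, |v| = sqrt(85) = 9.2195
cos(theta) = u.v/(|u||v|) = -66/sqrt(4420) = -0.992734
theta = acos(-0.992734) = 173.09 degrees

173.09 degrees


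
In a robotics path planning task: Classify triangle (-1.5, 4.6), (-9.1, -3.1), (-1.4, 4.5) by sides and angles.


Side lengths squared: AB^2=117.05, BC^2=117.05, CA^2=0.02
Sorted: [0.02, 117.05, 117.05]
By sides: Isosceles, By angles: Acute

Isosceles, Acute


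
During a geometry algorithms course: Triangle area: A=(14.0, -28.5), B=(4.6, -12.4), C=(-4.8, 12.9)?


Area = |x_A(y_B-y_C) + x_B(y_C-y_A) + x_C(y_A-y_B)|/2
= |(-354.2) + 190.44 + 77.28|/2
= 86.48/2 = 43.24

43.24


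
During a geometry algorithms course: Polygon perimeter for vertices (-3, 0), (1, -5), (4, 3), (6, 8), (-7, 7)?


Sides: (-3, 0)->(1, -5): sqrt(41) = 6.403124, (1, -5)->(4, 3): sqrt(73) = 8.544004, (4, 3)->(6, 8): sqrt(29) = 5.385165, (6, 8)->(-7, 7): sqrt(170) = 13.038405, (-7, 7)->(-3, 0): sqrt(65) = 8.062258
Sum = 41.432956
Perimeter = 41.433

41.433


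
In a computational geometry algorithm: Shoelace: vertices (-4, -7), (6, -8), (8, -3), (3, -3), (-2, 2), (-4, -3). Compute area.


Shoelace sum: ((-4)*(-8) - 6*(-7)) + (6*(-3) - 8*(-8)) + (8*(-3) - 3*(-3)) + (3*2 - (-2)*(-3)) + ((-2)*(-3) - (-4)*2) + ((-4)*(-7) - (-4)*(-3))
= 135
Area = |135|/2 = 67.5

67.5


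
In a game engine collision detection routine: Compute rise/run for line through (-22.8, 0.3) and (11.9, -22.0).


slope = (y2-y1)/(x2-x1) = ((-22)-0.3)/(11.9-(-22.8)) = (-22.3)/34.7 = -0.6427

-0.6427


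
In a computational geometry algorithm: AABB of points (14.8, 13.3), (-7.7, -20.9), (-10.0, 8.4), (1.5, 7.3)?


x range: [-10, 14.8]
y range: [-20.9, 13.3]
Bounding box: (-10,-20.9) to (14.8,13.3)

(-10,-20.9) to (14.8,13.3)


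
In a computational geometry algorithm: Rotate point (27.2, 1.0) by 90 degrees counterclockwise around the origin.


90° CCW: (x,y) -> (-y, x)
(27.2,1) -> (-1, 27.2)

(-1, 27.2)


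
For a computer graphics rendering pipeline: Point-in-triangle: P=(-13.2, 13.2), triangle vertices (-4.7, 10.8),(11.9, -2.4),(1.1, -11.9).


Cross products: AB x AP = -72.36, BC x BP = -406.93, CA x CP = 179.03
All same sign? no

No, outside


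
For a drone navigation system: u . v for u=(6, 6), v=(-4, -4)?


u . v = u_x*v_x + u_y*v_y = 6*(-4) + 6*(-4)
= (-24) + (-24) = -48

-48


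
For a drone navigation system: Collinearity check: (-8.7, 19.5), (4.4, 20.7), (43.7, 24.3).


Cross product: (4.4-(-8.7))*(24.3-19.5) - (20.7-19.5)*(43.7-(-8.7))
= 0

Yes, collinear


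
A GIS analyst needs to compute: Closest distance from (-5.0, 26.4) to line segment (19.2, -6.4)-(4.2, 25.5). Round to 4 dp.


Project P onto AB: t = 1 (clamped to [0,1])
Closest point on segment: (4.2, 25.5)
Distance: 9.2439

9.2439


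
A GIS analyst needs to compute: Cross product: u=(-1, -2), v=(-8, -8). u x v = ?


u x v = u_x*v_y - u_y*v_x = (-1)*(-8) - (-2)*(-8)
= 8 - 16 = -8

-8


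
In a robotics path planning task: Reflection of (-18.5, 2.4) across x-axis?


Reflection over x-axis: (x,y) -> (x,-y)
(-18.5, 2.4) -> (-18.5, -2.4)

(-18.5, -2.4)


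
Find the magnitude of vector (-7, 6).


|u| = sqrt((-7)^2 + 6^2) = sqrt(85) = 9.2195

9.2195


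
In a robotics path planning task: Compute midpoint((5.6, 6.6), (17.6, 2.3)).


M = ((5.6+17.6)/2, (6.6+2.3)/2)
= (11.6, 4.45)

(11.6, 4.45)


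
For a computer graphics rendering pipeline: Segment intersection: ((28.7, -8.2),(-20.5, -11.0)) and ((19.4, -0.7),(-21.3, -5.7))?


Cross products: d1=351.75, d2=219.71, d3=-395.04, d4=-263
d1*d2 < 0 and d3*d4 < 0? no

No, they don't intersect


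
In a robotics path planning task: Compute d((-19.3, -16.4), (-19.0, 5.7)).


dx=0.3, dy=22.1
d^2 = 0.3^2 + 22.1^2 = 488.5
d = sqrt(488.5) = 22.102

22.102


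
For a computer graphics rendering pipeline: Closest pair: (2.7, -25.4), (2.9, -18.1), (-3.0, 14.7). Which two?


d(P0,P1) = 7.3027, d(P0,P2) = 40.5031, d(P1,P2) = 33.3264
Closest: P0 and P1

Closest pair: (2.7, -25.4) and (2.9, -18.1), distance = 7.3027


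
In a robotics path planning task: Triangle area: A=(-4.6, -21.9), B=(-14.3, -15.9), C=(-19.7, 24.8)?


Area = |x_A(y_B-y_C) + x_B(y_C-y_A) + x_C(y_A-y_B)|/2
= |187.22 + (-667.81) + 118.2|/2
= 362.39/2 = 181.195

181.195


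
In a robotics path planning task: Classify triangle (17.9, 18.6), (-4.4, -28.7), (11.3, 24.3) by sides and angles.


Side lengths squared: AB^2=2734.58, BC^2=3055.49, CA^2=76.05
Sorted: [76.05, 2734.58, 3055.49]
By sides: Scalene, By angles: Obtuse

Scalene, Obtuse


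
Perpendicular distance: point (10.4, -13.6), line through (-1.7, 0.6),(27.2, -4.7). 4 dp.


|cross product| = 346.25
|line direction| = sqrt(863.3) = 29.382
Distance = 346.25/sqrt(863.3) = 11.7844

11.7844


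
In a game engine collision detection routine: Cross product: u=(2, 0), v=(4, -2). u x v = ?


u x v = u_x*v_y - u_y*v_x = 2*(-2) - 0*4
= (-4) - 0 = -4

-4


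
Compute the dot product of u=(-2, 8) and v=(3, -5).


u . v = u_x*v_x + u_y*v_y = (-2)*3 + 8*(-5)
= (-6) + (-40) = -46

-46


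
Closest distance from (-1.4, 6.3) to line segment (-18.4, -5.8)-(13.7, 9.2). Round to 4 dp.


Project P onto AB: t = 0.5793 (clamped to [0,1])
Closest point on segment: (0.194, 2.8888)
Distance: 3.7653

3.7653


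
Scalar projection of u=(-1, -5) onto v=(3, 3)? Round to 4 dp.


u.v = -18, |v| = sqrt(18) = 4.2426
Scalar projection = u.v / |v| = -18 / sqrt(18) = -4.2426

-4.2426


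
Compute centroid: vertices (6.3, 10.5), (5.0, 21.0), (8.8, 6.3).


Centroid = ((x_A+x_B+x_C)/3, (y_A+y_B+y_C)/3)
= ((6.3+5+8.8)/3, (10.5+21+6.3)/3)
= (6.7, 12.6)

(6.7, 12.6)


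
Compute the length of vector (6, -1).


|u| = sqrt(6^2 + (-1)^2) = sqrt(37) = 6.0828

6.0828


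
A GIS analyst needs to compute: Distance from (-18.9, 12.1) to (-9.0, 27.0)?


dx=9.9, dy=14.9
d^2 = 9.9^2 + 14.9^2 = 320.02
d = sqrt(320.02) = 17.8891

17.8891


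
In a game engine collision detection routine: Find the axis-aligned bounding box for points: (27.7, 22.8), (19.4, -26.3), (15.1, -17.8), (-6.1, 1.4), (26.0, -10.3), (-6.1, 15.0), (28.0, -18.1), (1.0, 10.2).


x range: [-6.1, 28]
y range: [-26.3, 22.8]
Bounding box: (-6.1,-26.3) to (28,22.8)

(-6.1,-26.3) to (28,22.8)


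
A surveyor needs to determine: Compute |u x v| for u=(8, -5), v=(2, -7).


|u x v| = |8*(-7) - (-5)*2|
= |(-56) - (-10)| = 46

46


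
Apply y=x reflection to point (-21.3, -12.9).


Reflection over y=x: (x,y) -> (y,x)
(-21.3, -12.9) -> (-12.9, -21.3)

(-12.9, -21.3)


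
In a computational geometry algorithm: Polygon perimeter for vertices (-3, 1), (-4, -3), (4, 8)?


Sides: (-3, 1)->(-4, -3): sqrt(17) = 4.123106, (-4, -3)->(4, 8): sqrt(185) = 13.601471, (4, 8)->(-3, 1): sqrt(98) = 9.899495
Sum = 27.624072
Perimeter = 27.6241

27.6241


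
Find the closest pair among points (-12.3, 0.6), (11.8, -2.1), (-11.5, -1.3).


d(P0,P1) = 24.2508, d(P0,P2) = 2.0616, d(P1,P2) = 23.3137
Closest: P0 and P2

Closest pair: (-12.3, 0.6) and (-11.5, -1.3), distance = 2.0616


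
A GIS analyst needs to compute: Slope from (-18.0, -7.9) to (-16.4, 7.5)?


slope = (y2-y1)/(x2-x1) = (7.5-(-7.9))/((-16.4)-(-18)) = 15.4/1.6 = 9.625

9.625


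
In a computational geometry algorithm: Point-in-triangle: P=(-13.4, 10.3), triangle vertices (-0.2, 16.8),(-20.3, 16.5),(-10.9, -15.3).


Cross products: AB x AP = 126.69, BC x BP = 161.14, CA x CP = 354.17
All same sign? yes

Yes, inside


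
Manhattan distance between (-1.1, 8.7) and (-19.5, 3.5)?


|(-1.1)-(-19.5)| + |8.7-3.5| = 18.4 + 5.2 = 23.6

23.6


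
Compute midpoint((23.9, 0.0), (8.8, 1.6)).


M = ((23.9+8.8)/2, (0+1.6)/2)
= (16.35, 0.8)

(16.35, 0.8)


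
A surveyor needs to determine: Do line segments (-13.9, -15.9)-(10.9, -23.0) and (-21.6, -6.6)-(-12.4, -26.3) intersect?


Cross products: d1=66.13, d2=489.37, d3=175.97, d4=-247.27
d1*d2 < 0 and d3*d4 < 0? no

No, they don't intersect


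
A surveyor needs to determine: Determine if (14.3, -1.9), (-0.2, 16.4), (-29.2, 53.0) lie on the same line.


Cross product: ((-0.2)-14.3)*(53-(-1.9)) - (16.4-(-1.9))*((-29.2)-14.3)
= 0

Yes, collinear


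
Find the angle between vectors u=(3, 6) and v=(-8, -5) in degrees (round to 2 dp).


u.v = -54, |u| = sqrt(45) = 6.7082, |v| = sqrt(89) = 9.434
cos(theta) = u.v/(|u||v|) = -54/sqrt(4005) = -0.853282
theta = acos(-0.853282) = 148.57 degrees

148.57 degrees


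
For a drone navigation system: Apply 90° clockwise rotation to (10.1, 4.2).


90° CW: (x,y) -> (y, -x)
(10.1,4.2) -> (4.2, -10.1)

(4.2, -10.1)


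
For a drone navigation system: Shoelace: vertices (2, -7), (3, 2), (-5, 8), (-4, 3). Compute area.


Shoelace sum: (2*2 - 3*(-7)) + (3*8 - (-5)*2) + ((-5)*3 - (-4)*8) + ((-4)*(-7) - 2*3)
= 98
Area = |98|/2 = 49

49


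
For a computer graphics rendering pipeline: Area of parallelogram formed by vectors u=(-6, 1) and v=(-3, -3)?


|u x v| = |(-6)*(-3) - 1*(-3)|
= |18 - (-3)| = 21

21


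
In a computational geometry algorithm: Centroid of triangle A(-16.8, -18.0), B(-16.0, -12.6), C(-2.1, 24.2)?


Centroid = ((x_A+x_B+x_C)/3, (y_A+y_B+y_C)/3)
= (((-16.8)+(-16)+(-2.1))/3, ((-18)+(-12.6)+24.2)/3)
= (-11.6333, -2.1333)

(-11.6333, -2.1333)


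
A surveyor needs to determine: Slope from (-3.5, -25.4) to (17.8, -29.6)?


slope = (y2-y1)/(x2-x1) = ((-29.6)-(-25.4))/(17.8-(-3.5)) = (-4.2)/21.3 = -0.1972

-0.1972


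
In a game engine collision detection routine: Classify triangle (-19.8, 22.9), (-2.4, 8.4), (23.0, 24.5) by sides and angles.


Side lengths squared: AB^2=513.01, BC^2=904.37, CA^2=1834.4
Sorted: [513.01, 904.37, 1834.4]
By sides: Scalene, By angles: Obtuse

Scalene, Obtuse


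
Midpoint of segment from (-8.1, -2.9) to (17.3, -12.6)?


M = (((-8.1)+17.3)/2, ((-2.9)+(-12.6))/2)
= (4.6, -7.75)

(4.6, -7.75)


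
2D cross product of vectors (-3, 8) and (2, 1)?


u x v = u_x*v_y - u_y*v_x = (-3)*1 - 8*2
= (-3) - 16 = -19

-19


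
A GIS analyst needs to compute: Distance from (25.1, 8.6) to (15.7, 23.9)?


dx=-9.4, dy=15.3
d^2 = (-9.4)^2 + 15.3^2 = 322.45
d = sqrt(322.45) = 17.9569

17.9569


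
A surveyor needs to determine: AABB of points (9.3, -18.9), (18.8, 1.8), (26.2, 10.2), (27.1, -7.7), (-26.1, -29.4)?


x range: [-26.1, 27.1]
y range: [-29.4, 10.2]
Bounding box: (-26.1,-29.4) to (27.1,10.2)

(-26.1,-29.4) to (27.1,10.2)


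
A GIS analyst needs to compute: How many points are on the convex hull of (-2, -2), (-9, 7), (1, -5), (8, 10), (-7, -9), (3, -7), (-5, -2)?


Convex hull vertices (CCW): (-9, 7), (-7, -9), (3, -7), (8, 10)
Count = 4

4


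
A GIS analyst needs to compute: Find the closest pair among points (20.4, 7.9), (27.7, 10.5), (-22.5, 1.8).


d(P0,P1) = 7.7492, d(P0,P2) = 43.3315, d(P1,P2) = 50.9483
Closest: P0 and P1

Closest pair: (20.4, 7.9) and (27.7, 10.5), distance = 7.7492


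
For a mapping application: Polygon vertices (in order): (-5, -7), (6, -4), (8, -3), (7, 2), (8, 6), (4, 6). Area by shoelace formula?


Shoelace sum: ((-5)*(-4) - 6*(-7)) + (6*(-3) - 8*(-4)) + (8*2 - 7*(-3)) + (7*6 - 8*2) + (8*6 - 4*6) + (4*(-7) - (-5)*6)
= 165
Area = |165|/2 = 82.5

82.5


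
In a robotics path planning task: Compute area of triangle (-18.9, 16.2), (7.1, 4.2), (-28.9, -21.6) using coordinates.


Area = |x_A(y_B-y_C) + x_B(y_C-y_A) + x_C(y_A-y_B)|/2
= |(-487.62) + (-268.38) + (-346.8)|/2
= 1102.8/2 = 551.4

551.4


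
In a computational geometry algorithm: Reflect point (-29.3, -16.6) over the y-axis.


Reflection over y-axis: (x,y) -> (-x,y)
(-29.3, -16.6) -> (29.3, -16.6)

(29.3, -16.6)


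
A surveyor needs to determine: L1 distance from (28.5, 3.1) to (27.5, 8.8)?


|28.5-27.5| + |3.1-8.8| = 1 + 5.7 = 6.7

6.7


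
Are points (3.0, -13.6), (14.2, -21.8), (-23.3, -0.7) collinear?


Cross product: (14.2-3)*((-0.7)-(-13.6)) - ((-21.8)-(-13.6))*((-23.3)-3)
= -71.18

No, not collinear


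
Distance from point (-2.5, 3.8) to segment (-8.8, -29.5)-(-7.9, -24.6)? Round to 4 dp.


Project P onto AB: t = 1 (clamped to [0,1])
Closest point on segment: (-7.9, -24.6)
Distance: 28.9088

28.9088


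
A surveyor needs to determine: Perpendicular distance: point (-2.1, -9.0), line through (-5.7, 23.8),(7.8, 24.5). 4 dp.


|cross product| = 445.32
|line direction| = sqrt(182.74) = 13.5181
Distance = 445.32/sqrt(182.74) = 32.9424

32.9424


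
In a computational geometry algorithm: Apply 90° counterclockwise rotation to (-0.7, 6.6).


90° CCW: (x,y) -> (-y, x)
(-0.7,6.6) -> (-6.6, -0.7)

(-6.6, -0.7)


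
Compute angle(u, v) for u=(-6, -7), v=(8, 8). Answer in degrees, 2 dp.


u.v = -104, |u| = sqrt(85) = 9.2195, |v| = sqrt(128) = 11.3137
cos(theta) = u.v/(|u||v|) = -104/sqrt(10880) = -0.997054
theta = acos(-0.997054) = 175.6 degrees

175.6 degrees


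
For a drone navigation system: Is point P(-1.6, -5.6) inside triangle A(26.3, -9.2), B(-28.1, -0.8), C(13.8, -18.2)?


Cross products: AB x AP = 38.52, BC x BP = 259.98, CA x CP = 296.1
All same sign? yes

Yes, inside


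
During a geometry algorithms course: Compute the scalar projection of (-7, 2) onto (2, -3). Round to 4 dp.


u.v = -20, |v| = sqrt(13) = 3.6056
Scalar projection = u.v / |v| = -20 / sqrt(13) = -5.547

-5.547
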